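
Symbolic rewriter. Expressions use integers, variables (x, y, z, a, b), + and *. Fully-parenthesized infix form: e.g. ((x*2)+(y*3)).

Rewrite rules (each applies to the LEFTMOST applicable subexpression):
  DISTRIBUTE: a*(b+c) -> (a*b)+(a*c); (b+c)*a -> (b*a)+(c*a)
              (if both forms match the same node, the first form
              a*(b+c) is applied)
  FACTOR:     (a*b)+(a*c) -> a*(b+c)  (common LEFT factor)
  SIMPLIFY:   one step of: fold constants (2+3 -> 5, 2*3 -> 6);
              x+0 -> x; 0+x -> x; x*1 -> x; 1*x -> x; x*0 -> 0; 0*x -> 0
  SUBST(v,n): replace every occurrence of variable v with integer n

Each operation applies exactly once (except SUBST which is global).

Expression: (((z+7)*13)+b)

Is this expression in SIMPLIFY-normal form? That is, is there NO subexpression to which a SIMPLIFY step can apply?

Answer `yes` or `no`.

Expression: (((z+7)*13)+b)
Scanning for simplifiable subexpressions (pre-order)...
  at root: (((z+7)*13)+b) (not simplifiable)
  at L: ((z+7)*13) (not simplifiable)
  at LL: (z+7) (not simplifiable)
Result: no simplifiable subexpression found -> normal form.

Answer: yes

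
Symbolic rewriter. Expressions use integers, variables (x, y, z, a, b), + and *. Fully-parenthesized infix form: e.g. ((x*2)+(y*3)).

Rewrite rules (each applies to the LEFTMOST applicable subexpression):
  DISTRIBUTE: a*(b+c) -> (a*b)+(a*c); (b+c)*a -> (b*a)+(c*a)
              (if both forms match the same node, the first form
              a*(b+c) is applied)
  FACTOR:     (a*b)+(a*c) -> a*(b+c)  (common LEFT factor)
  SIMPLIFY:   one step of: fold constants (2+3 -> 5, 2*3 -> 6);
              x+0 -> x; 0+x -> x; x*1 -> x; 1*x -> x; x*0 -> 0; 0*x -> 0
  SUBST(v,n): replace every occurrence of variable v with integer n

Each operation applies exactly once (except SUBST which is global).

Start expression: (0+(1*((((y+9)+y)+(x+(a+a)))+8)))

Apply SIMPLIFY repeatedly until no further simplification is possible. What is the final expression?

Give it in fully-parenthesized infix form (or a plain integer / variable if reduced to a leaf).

Start: (0+(1*((((y+9)+y)+(x+(a+a)))+8)))
Step 1: at root: (0+(1*((((y+9)+y)+(x+(a+a)))+8))) -> (1*((((y+9)+y)+(x+(a+a)))+8)); overall: (0+(1*((((y+9)+y)+(x+(a+a)))+8))) -> (1*((((y+9)+y)+(x+(a+a)))+8))
Step 2: at root: (1*((((y+9)+y)+(x+(a+a)))+8)) -> ((((y+9)+y)+(x+(a+a)))+8); overall: (1*((((y+9)+y)+(x+(a+a)))+8)) -> ((((y+9)+y)+(x+(a+a)))+8)
Fixed point: ((((y+9)+y)+(x+(a+a)))+8)

Answer: ((((y+9)+y)+(x+(a+a)))+8)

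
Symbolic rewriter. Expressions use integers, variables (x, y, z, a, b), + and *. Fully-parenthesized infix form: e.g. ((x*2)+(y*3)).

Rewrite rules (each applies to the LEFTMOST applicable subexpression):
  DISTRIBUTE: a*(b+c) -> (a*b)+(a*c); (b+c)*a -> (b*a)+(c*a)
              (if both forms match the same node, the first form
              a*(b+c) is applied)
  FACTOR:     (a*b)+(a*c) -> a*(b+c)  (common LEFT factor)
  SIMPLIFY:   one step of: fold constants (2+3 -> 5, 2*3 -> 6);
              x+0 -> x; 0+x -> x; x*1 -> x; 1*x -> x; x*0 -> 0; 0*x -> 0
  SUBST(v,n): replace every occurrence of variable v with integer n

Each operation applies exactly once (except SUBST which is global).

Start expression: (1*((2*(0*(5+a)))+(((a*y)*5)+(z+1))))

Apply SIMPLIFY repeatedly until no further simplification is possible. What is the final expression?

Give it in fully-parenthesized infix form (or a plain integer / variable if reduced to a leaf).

Start: (1*((2*(0*(5+a)))+(((a*y)*5)+(z+1))))
Step 1: at root: (1*((2*(0*(5+a)))+(((a*y)*5)+(z+1)))) -> ((2*(0*(5+a)))+(((a*y)*5)+(z+1))); overall: (1*((2*(0*(5+a)))+(((a*y)*5)+(z+1)))) -> ((2*(0*(5+a)))+(((a*y)*5)+(z+1)))
Step 2: at LR: (0*(5+a)) -> 0; overall: ((2*(0*(5+a)))+(((a*y)*5)+(z+1))) -> ((2*0)+(((a*y)*5)+(z+1)))
Step 3: at L: (2*0) -> 0; overall: ((2*0)+(((a*y)*5)+(z+1))) -> (0+(((a*y)*5)+(z+1)))
Step 4: at root: (0+(((a*y)*5)+(z+1))) -> (((a*y)*5)+(z+1)); overall: (0+(((a*y)*5)+(z+1))) -> (((a*y)*5)+(z+1))
Fixed point: (((a*y)*5)+(z+1))

Answer: (((a*y)*5)+(z+1))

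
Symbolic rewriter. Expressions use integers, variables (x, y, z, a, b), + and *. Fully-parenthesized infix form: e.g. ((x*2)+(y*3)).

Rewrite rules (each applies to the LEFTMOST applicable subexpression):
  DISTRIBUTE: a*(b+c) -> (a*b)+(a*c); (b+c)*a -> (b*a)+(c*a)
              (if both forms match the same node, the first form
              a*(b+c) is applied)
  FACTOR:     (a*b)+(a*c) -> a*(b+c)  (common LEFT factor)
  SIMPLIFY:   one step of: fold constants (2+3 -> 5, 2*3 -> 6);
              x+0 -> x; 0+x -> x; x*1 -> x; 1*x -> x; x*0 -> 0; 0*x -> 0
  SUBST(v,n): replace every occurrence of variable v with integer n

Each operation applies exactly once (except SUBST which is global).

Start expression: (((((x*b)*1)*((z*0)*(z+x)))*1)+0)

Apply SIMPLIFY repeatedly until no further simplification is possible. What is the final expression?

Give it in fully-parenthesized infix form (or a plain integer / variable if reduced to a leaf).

Answer: 0

Derivation:
Start: (((((x*b)*1)*((z*0)*(z+x)))*1)+0)
Step 1: at root: (((((x*b)*1)*((z*0)*(z+x)))*1)+0) -> ((((x*b)*1)*((z*0)*(z+x)))*1); overall: (((((x*b)*1)*((z*0)*(z+x)))*1)+0) -> ((((x*b)*1)*((z*0)*(z+x)))*1)
Step 2: at root: ((((x*b)*1)*((z*0)*(z+x)))*1) -> (((x*b)*1)*((z*0)*(z+x))); overall: ((((x*b)*1)*((z*0)*(z+x)))*1) -> (((x*b)*1)*((z*0)*(z+x)))
Step 3: at L: ((x*b)*1) -> (x*b); overall: (((x*b)*1)*((z*0)*(z+x))) -> ((x*b)*((z*0)*(z+x)))
Step 4: at RL: (z*0) -> 0; overall: ((x*b)*((z*0)*(z+x))) -> ((x*b)*(0*(z+x)))
Step 5: at R: (0*(z+x)) -> 0; overall: ((x*b)*(0*(z+x))) -> ((x*b)*0)
Step 6: at root: ((x*b)*0) -> 0; overall: ((x*b)*0) -> 0
Fixed point: 0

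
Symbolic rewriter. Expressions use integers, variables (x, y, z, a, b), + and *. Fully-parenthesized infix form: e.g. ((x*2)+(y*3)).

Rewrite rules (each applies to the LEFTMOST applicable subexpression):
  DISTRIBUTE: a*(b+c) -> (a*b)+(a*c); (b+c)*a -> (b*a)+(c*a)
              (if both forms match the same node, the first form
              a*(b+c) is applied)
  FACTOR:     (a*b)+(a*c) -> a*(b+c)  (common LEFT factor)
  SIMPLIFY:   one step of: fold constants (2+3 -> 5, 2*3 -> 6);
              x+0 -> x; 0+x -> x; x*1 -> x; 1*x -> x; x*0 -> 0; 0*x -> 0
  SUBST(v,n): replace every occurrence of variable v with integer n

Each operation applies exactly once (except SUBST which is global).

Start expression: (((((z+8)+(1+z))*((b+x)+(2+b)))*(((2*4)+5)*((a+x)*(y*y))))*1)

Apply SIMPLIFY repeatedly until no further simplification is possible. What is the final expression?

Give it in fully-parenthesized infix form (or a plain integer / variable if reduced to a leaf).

Start: (((((z+8)+(1+z))*((b+x)+(2+b)))*(((2*4)+5)*((a+x)*(y*y))))*1)
Step 1: at root: (((((z+8)+(1+z))*((b+x)+(2+b)))*(((2*4)+5)*((a+x)*(y*y))))*1) -> ((((z+8)+(1+z))*((b+x)+(2+b)))*(((2*4)+5)*((a+x)*(y*y)))); overall: (((((z+8)+(1+z))*((b+x)+(2+b)))*(((2*4)+5)*((a+x)*(y*y))))*1) -> ((((z+8)+(1+z))*((b+x)+(2+b)))*(((2*4)+5)*((a+x)*(y*y))))
Step 2: at RLL: (2*4) -> 8; overall: ((((z+8)+(1+z))*((b+x)+(2+b)))*(((2*4)+5)*((a+x)*(y*y)))) -> ((((z+8)+(1+z))*((b+x)+(2+b)))*((8+5)*((a+x)*(y*y))))
Step 3: at RL: (8+5) -> 13; overall: ((((z+8)+(1+z))*((b+x)+(2+b)))*((8+5)*((a+x)*(y*y)))) -> ((((z+8)+(1+z))*((b+x)+(2+b)))*(13*((a+x)*(y*y))))
Fixed point: ((((z+8)+(1+z))*((b+x)+(2+b)))*(13*((a+x)*(y*y))))

Answer: ((((z+8)+(1+z))*((b+x)+(2+b)))*(13*((a+x)*(y*y))))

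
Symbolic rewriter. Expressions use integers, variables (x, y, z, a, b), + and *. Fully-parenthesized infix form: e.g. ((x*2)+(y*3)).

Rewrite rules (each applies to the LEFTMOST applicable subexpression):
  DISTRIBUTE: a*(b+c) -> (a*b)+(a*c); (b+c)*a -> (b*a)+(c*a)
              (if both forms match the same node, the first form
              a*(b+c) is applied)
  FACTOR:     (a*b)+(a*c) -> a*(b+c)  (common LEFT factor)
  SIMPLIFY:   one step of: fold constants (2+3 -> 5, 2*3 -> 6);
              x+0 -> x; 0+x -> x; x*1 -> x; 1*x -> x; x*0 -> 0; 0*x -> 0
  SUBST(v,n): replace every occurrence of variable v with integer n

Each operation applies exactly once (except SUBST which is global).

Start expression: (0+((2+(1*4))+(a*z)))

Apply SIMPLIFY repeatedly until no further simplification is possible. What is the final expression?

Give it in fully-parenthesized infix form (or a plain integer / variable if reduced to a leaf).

Start: (0+((2+(1*4))+(a*z)))
Step 1: at root: (0+((2+(1*4))+(a*z))) -> ((2+(1*4))+(a*z)); overall: (0+((2+(1*4))+(a*z))) -> ((2+(1*4))+(a*z))
Step 2: at LR: (1*4) -> 4; overall: ((2+(1*4))+(a*z)) -> ((2+4)+(a*z))
Step 3: at L: (2+4) -> 6; overall: ((2+4)+(a*z)) -> (6+(a*z))
Fixed point: (6+(a*z))

Answer: (6+(a*z))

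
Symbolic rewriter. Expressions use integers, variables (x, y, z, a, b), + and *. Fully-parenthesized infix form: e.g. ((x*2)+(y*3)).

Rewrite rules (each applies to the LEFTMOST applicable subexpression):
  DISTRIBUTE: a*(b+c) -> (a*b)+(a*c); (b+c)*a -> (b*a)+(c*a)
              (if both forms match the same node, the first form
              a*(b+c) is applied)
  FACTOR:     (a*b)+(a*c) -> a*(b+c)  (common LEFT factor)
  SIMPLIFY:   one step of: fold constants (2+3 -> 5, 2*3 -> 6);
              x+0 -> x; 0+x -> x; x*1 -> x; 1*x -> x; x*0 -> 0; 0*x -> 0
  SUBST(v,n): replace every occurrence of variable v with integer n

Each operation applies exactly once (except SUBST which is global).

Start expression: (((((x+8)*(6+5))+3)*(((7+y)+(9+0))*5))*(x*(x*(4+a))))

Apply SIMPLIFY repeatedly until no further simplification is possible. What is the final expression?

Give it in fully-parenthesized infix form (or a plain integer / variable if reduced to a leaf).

Start: (((((x+8)*(6+5))+3)*(((7+y)+(9+0))*5))*(x*(x*(4+a))))
Step 1: at LLLR: (6+5) -> 11; overall: (((((x+8)*(6+5))+3)*(((7+y)+(9+0))*5))*(x*(x*(4+a)))) -> (((((x+8)*11)+3)*(((7+y)+(9+0))*5))*(x*(x*(4+a))))
Step 2: at LRLR: (9+0) -> 9; overall: (((((x+8)*11)+3)*(((7+y)+(9+0))*5))*(x*(x*(4+a)))) -> (((((x+8)*11)+3)*(((7+y)+9)*5))*(x*(x*(4+a))))
Fixed point: (((((x+8)*11)+3)*(((7+y)+9)*5))*(x*(x*(4+a))))

Answer: (((((x+8)*11)+3)*(((7+y)+9)*5))*(x*(x*(4+a))))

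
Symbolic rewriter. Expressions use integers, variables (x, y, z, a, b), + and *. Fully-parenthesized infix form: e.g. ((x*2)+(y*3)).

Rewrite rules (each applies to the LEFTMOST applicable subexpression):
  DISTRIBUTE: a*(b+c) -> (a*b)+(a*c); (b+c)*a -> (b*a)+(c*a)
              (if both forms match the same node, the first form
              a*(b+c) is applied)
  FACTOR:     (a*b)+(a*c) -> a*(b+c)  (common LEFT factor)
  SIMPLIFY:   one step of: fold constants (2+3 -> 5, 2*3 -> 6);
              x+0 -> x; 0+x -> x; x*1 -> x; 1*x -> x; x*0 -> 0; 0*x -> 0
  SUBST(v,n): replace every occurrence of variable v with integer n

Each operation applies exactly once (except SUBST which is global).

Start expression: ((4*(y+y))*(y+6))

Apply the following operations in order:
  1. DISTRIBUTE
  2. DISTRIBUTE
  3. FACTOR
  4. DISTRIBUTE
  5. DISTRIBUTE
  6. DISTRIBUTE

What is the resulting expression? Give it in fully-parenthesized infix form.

Start: ((4*(y+y))*(y+6))
Apply DISTRIBUTE at root (target: ((4*(y+y))*(y+6))): ((4*(y+y))*(y+6)) -> (((4*(y+y))*y)+((4*(y+y))*6))
Apply DISTRIBUTE at LL (target: (4*(y+y))): (((4*(y+y))*y)+((4*(y+y))*6)) -> ((((4*y)+(4*y))*y)+((4*(y+y))*6))
Apply FACTOR at LL (target: ((4*y)+(4*y))): ((((4*y)+(4*y))*y)+((4*(y+y))*6)) -> (((4*(y+y))*y)+((4*(y+y))*6))
Apply DISTRIBUTE at LL (target: (4*(y+y))): (((4*(y+y))*y)+((4*(y+y))*6)) -> ((((4*y)+(4*y))*y)+((4*(y+y))*6))
Apply DISTRIBUTE at L (target: (((4*y)+(4*y))*y)): ((((4*y)+(4*y))*y)+((4*(y+y))*6)) -> ((((4*y)*y)+((4*y)*y))+((4*(y+y))*6))
Apply DISTRIBUTE at RL (target: (4*(y+y))): ((((4*y)*y)+((4*y)*y))+((4*(y+y))*6)) -> ((((4*y)*y)+((4*y)*y))+(((4*y)+(4*y))*6))

Answer: ((((4*y)*y)+((4*y)*y))+(((4*y)+(4*y))*6))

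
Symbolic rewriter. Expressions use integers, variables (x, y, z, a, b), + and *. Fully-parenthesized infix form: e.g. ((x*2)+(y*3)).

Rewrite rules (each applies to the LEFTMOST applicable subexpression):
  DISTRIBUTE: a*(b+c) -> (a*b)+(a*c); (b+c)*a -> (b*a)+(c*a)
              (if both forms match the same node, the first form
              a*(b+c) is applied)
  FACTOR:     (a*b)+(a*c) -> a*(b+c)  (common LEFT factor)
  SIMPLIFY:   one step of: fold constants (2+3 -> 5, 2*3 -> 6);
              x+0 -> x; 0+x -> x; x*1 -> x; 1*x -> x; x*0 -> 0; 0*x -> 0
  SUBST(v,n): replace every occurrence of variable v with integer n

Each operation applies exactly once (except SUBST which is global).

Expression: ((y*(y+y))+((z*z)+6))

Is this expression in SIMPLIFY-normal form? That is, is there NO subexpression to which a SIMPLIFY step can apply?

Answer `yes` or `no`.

Answer: yes

Derivation:
Expression: ((y*(y+y))+((z*z)+6))
Scanning for simplifiable subexpressions (pre-order)...
  at root: ((y*(y+y))+((z*z)+6)) (not simplifiable)
  at L: (y*(y+y)) (not simplifiable)
  at LR: (y+y) (not simplifiable)
  at R: ((z*z)+6) (not simplifiable)
  at RL: (z*z) (not simplifiable)
Result: no simplifiable subexpression found -> normal form.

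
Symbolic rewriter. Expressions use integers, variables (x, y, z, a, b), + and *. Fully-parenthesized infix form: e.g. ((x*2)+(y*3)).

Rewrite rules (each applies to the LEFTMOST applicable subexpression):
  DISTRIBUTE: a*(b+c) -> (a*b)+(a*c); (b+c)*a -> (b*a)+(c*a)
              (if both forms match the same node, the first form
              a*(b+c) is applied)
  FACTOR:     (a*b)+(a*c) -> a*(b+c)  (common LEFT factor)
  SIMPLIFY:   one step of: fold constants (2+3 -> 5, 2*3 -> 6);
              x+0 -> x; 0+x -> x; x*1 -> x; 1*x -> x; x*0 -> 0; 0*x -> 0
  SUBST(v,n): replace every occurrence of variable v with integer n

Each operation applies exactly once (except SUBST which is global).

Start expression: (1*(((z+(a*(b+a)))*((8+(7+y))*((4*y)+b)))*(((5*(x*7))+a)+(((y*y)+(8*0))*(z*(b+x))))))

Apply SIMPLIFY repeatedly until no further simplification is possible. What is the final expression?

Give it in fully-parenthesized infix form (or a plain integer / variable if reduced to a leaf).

Start: (1*(((z+(a*(b+a)))*((8+(7+y))*((4*y)+b)))*(((5*(x*7))+a)+(((y*y)+(8*0))*(z*(b+x))))))
Step 1: at root: (1*(((z+(a*(b+a)))*((8+(7+y))*((4*y)+b)))*(((5*(x*7))+a)+(((y*y)+(8*0))*(z*(b+x)))))) -> (((z+(a*(b+a)))*((8+(7+y))*((4*y)+b)))*(((5*(x*7))+a)+(((y*y)+(8*0))*(z*(b+x))))); overall: (1*(((z+(a*(b+a)))*((8+(7+y))*((4*y)+b)))*(((5*(x*7))+a)+(((y*y)+(8*0))*(z*(b+x)))))) -> (((z+(a*(b+a)))*((8+(7+y))*((4*y)+b)))*(((5*(x*7))+a)+(((y*y)+(8*0))*(z*(b+x)))))
Step 2: at RRLR: (8*0) -> 0; overall: (((z+(a*(b+a)))*((8+(7+y))*((4*y)+b)))*(((5*(x*7))+a)+(((y*y)+(8*0))*(z*(b+x))))) -> (((z+(a*(b+a)))*((8+(7+y))*((4*y)+b)))*(((5*(x*7))+a)+(((y*y)+0)*(z*(b+x)))))
Step 3: at RRL: ((y*y)+0) -> (y*y); overall: (((z+(a*(b+a)))*((8+(7+y))*((4*y)+b)))*(((5*(x*7))+a)+(((y*y)+0)*(z*(b+x))))) -> (((z+(a*(b+a)))*((8+(7+y))*((4*y)+b)))*(((5*(x*7))+a)+((y*y)*(z*(b+x)))))
Fixed point: (((z+(a*(b+a)))*((8+(7+y))*((4*y)+b)))*(((5*(x*7))+a)+((y*y)*(z*(b+x)))))

Answer: (((z+(a*(b+a)))*((8+(7+y))*((4*y)+b)))*(((5*(x*7))+a)+((y*y)*(z*(b+x)))))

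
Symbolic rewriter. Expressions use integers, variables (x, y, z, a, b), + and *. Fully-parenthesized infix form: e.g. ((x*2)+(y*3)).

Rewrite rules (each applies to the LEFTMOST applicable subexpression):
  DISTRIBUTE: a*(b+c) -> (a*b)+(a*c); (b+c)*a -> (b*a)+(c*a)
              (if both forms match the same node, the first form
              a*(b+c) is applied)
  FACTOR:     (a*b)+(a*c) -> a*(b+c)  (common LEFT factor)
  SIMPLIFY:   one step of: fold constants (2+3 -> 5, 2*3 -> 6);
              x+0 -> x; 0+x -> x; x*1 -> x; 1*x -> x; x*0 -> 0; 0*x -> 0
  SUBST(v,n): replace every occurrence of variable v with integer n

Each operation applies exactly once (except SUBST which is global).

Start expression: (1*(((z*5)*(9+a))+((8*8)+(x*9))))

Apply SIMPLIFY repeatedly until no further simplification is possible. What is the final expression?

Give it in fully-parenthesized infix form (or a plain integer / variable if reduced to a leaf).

Answer: (((z*5)*(9+a))+(64+(x*9)))

Derivation:
Start: (1*(((z*5)*(9+a))+((8*8)+(x*9))))
Step 1: at root: (1*(((z*5)*(9+a))+((8*8)+(x*9)))) -> (((z*5)*(9+a))+((8*8)+(x*9))); overall: (1*(((z*5)*(9+a))+((8*8)+(x*9)))) -> (((z*5)*(9+a))+((8*8)+(x*9)))
Step 2: at RL: (8*8) -> 64; overall: (((z*5)*(9+a))+((8*8)+(x*9))) -> (((z*5)*(9+a))+(64+(x*9)))
Fixed point: (((z*5)*(9+a))+(64+(x*9)))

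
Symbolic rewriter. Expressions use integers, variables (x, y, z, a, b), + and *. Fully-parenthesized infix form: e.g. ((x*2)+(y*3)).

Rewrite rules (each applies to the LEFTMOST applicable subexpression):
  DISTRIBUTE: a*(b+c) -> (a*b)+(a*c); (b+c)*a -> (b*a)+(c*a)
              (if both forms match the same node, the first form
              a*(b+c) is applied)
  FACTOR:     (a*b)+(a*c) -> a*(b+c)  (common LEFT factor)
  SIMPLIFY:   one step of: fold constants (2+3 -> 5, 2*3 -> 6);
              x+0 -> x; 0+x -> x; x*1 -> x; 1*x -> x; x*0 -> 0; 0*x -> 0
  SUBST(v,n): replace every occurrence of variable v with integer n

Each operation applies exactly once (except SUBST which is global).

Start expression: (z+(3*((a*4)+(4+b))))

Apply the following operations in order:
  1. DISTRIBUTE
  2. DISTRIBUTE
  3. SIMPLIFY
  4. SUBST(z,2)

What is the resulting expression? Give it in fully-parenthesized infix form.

Start: (z+(3*((a*4)+(4+b))))
Apply DISTRIBUTE at R (target: (3*((a*4)+(4+b)))): (z+(3*((a*4)+(4+b)))) -> (z+((3*(a*4))+(3*(4+b))))
Apply DISTRIBUTE at RR (target: (3*(4+b))): (z+((3*(a*4))+(3*(4+b)))) -> (z+((3*(a*4))+((3*4)+(3*b))))
Apply SIMPLIFY at RRL (target: (3*4)): (z+((3*(a*4))+((3*4)+(3*b)))) -> (z+((3*(a*4))+(12+(3*b))))
Apply SUBST(z,2): (z+((3*(a*4))+(12+(3*b)))) -> (2+((3*(a*4))+(12+(3*b))))

Answer: (2+((3*(a*4))+(12+(3*b))))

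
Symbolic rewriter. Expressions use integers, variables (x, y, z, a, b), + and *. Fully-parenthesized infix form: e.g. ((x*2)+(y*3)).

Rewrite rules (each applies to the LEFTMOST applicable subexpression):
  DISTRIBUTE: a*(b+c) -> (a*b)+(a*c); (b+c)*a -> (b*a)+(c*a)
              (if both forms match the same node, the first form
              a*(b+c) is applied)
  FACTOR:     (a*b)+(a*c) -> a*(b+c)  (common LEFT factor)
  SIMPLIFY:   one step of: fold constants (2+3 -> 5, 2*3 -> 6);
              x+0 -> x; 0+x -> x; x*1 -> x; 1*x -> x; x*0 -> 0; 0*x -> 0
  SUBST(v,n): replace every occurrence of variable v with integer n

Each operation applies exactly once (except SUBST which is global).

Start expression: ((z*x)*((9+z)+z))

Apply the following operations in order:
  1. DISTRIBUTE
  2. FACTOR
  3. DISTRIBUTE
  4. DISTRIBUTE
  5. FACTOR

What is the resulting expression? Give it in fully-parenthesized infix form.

Answer: (((z*x)*(9+z))+((z*x)*z))

Derivation:
Start: ((z*x)*((9+z)+z))
Apply DISTRIBUTE at root (target: ((z*x)*((9+z)+z))): ((z*x)*((9+z)+z)) -> (((z*x)*(9+z))+((z*x)*z))
Apply FACTOR at root (target: (((z*x)*(9+z))+((z*x)*z))): (((z*x)*(9+z))+((z*x)*z)) -> ((z*x)*((9+z)+z))
Apply DISTRIBUTE at root (target: ((z*x)*((9+z)+z))): ((z*x)*((9+z)+z)) -> (((z*x)*(9+z))+((z*x)*z))
Apply DISTRIBUTE at L (target: ((z*x)*(9+z))): (((z*x)*(9+z))+((z*x)*z)) -> ((((z*x)*9)+((z*x)*z))+((z*x)*z))
Apply FACTOR at L (target: (((z*x)*9)+((z*x)*z))): ((((z*x)*9)+((z*x)*z))+((z*x)*z)) -> (((z*x)*(9+z))+((z*x)*z))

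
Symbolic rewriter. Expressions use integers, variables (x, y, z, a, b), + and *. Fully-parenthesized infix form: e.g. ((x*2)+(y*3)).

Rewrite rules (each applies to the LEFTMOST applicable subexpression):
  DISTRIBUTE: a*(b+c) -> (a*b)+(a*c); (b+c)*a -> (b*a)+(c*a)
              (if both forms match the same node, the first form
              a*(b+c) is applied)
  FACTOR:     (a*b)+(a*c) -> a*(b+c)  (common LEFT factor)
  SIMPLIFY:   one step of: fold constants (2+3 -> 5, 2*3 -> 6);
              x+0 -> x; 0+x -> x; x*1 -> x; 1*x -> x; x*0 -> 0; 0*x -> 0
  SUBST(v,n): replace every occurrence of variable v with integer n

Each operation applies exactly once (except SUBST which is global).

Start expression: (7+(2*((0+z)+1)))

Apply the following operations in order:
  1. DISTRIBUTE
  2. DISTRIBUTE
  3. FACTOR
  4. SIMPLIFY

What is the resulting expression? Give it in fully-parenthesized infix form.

Answer: (7+((2*z)+(2*1)))

Derivation:
Start: (7+(2*((0+z)+1)))
Apply DISTRIBUTE at R (target: (2*((0+z)+1))): (7+(2*((0+z)+1))) -> (7+((2*(0+z))+(2*1)))
Apply DISTRIBUTE at RL (target: (2*(0+z))): (7+((2*(0+z))+(2*1))) -> (7+(((2*0)+(2*z))+(2*1)))
Apply FACTOR at RL (target: ((2*0)+(2*z))): (7+(((2*0)+(2*z))+(2*1))) -> (7+((2*(0+z))+(2*1)))
Apply SIMPLIFY at RLR (target: (0+z)): (7+((2*(0+z))+(2*1))) -> (7+((2*z)+(2*1)))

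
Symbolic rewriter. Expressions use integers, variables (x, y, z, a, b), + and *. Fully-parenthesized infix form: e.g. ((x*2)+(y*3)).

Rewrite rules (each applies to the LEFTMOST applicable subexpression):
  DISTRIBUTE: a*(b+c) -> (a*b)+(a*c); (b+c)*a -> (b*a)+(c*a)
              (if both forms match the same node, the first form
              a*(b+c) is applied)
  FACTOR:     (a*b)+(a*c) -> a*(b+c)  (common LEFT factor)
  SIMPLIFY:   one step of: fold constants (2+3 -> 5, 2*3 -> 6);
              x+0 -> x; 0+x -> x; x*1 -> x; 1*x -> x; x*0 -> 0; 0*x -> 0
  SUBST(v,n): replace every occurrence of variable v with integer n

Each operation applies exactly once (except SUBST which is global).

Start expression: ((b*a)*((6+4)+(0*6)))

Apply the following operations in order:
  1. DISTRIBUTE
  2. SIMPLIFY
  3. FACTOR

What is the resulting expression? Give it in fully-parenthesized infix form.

Answer: ((b*a)*(10+(0*6)))

Derivation:
Start: ((b*a)*((6+4)+(0*6)))
Apply DISTRIBUTE at root (target: ((b*a)*((6+4)+(0*6)))): ((b*a)*((6+4)+(0*6))) -> (((b*a)*(6+4))+((b*a)*(0*6)))
Apply SIMPLIFY at LR (target: (6+4)): (((b*a)*(6+4))+((b*a)*(0*6))) -> (((b*a)*10)+((b*a)*(0*6)))
Apply FACTOR at root (target: (((b*a)*10)+((b*a)*(0*6)))): (((b*a)*10)+((b*a)*(0*6))) -> ((b*a)*(10+(0*6)))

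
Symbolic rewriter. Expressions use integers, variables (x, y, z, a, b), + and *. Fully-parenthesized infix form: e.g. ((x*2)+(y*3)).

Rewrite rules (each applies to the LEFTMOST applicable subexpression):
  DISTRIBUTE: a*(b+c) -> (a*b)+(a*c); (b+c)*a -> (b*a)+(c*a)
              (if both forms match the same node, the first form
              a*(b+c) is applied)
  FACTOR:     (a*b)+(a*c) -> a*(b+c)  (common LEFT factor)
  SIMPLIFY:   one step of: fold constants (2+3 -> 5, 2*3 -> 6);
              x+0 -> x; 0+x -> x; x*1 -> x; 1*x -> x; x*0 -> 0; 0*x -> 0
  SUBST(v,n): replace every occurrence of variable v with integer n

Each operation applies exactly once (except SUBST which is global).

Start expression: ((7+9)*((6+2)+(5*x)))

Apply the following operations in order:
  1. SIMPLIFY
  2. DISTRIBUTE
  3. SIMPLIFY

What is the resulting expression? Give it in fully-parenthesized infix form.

Answer: ((16*8)+(16*(5*x)))

Derivation:
Start: ((7+9)*((6+2)+(5*x)))
Apply SIMPLIFY at L (target: (7+9)): ((7+9)*((6+2)+(5*x))) -> (16*((6+2)+(5*x)))
Apply DISTRIBUTE at root (target: (16*((6+2)+(5*x)))): (16*((6+2)+(5*x))) -> ((16*(6+2))+(16*(5*x)))
Apply SIMPLIFY at LR (target: (6+2)): ((16*(6+2))+(16*(5*x))) -> ((16*8)+(16*(5*x)))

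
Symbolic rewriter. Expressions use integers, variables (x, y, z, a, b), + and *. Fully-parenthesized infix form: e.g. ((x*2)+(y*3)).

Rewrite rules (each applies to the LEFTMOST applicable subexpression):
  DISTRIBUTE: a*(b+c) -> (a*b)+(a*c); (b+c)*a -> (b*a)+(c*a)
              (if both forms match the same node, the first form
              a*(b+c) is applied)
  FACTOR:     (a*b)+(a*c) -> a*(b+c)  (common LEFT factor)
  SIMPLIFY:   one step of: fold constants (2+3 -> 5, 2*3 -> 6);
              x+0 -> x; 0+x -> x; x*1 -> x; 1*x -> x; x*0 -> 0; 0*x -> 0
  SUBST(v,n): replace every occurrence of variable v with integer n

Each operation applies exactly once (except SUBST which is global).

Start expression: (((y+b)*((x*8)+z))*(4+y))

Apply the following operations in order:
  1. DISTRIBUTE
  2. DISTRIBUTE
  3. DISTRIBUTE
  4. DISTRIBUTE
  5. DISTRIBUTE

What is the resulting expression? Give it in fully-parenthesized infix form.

Start: (((y+b)*((x*8)+z))*(4+y))
Apply DISTRIBUTE at root (target: (((y+b)*((x*8)+z))*(4+y))): (((y+b)*((x*8)+z))*(4+y)) -> ((((y+b)*((x*8)+z))*4)+(((y+b)*((x*8)+z))*y))
Apply DISTRIBUTE at LL (target: ((y+b)*((x*8)+z))): ((((y+b)*((x*8)+z))*4)+(((y+b)*((x*8)+z))*y)) -> (((((y+b)*(x*8))+((y+b)*z))*4)+(((y+b)*((x*8)+z))*y))
Apply DISTRIBUTE at L (target: ((((y+b)*(x*8))+((y+b)*z))*4)): (((((y+b)*(x*8))+((y+b)*z))*4)+(((y+b)*((x*8)+z))*y)) -> (((((y+b)*(x*8))*4)+(((y+b)*z)*4))+(((y+b)*((x*8)+z))*y))
Apply DISTRIBUTE at LLL (target: ((y+b)*(x*8))): (((((y+b)*(x*8))*4)+(((y+b)*z)*4))+(((y+b)*((x*8)+z))*y)) -> (((((y*(x*8))+(b*(x*8)))*4)+(((y+b)*z)*4))+(((y+b)*((x*8)+z))*y))
Apply DISTRIBUTE at LL (target: (((y*(x*8))+(b*(x*8)))*4)): (((((y*(x*8))+(b*(x*8)))*4)+(((y+b)*z)*4))+(((y+b)*((x*8)+z))*y)) -> (((((y*(x*8))*4)+((b*(x*8))*4))+(((y+b)*z)*4))+(((y+b)*((x*8)+z))*y))

Answer: (((((y*(x*8))*4)+((b*(x*8))*4))+(((y+b)*z)*4))+(((y+b)*((x*8)+z))*y))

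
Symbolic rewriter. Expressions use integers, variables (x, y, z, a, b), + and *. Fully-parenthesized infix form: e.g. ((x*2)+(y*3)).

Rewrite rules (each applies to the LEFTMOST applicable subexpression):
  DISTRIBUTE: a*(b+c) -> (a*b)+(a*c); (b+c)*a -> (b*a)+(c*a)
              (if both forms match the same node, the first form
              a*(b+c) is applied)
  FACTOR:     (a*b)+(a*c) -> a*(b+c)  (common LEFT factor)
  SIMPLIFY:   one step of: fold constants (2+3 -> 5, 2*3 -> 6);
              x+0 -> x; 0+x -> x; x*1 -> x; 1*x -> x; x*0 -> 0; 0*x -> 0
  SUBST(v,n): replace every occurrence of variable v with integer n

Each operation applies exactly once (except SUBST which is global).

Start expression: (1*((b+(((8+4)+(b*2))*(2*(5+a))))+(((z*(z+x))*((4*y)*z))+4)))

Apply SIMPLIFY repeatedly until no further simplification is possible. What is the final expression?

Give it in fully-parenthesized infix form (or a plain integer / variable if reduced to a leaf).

Start: (1*((b+(((8+4)+(b*2))*(2*(5+a))))+(((z*(z+x))*((4*y)*z))+4)))
Step 1: at root: (1*((b+(((8+4)+(b*2))*(2*(5+a))))+(((z*(z+x))*((4*y)*z))+4))) -> ((b+(((8+4)+(b*2))*(2*(5+a))))+(((z*(z+x))*((4*y)*z))+4)); overall: (1*((b+(((8+4)+(b*2))*(2*(5+a))))+(((z*(z+x))*((4*y)*z))+4))) -> ((b+(((8+4)+(b*2))*(2*(5+a))))+(((z*(z+x))*((4*y)*z))+4))
Step 2: at LRLL: (8+4) -> 12; overall: ((b+(((8+4)+(b*2))*(2*(5+a))))+(((z*(z+x))*((4*y)*z))+4)) -> ((b+((12+(b*2))*(2*(5+a))))+(((z*(z+x))*((4*y)*z))+4))
Fixed point: ((b+((12+(b*2))*(2*(5+a))))+(((z*(z+x))*((4*y)*z))+4))

Answer: ((b+((12+(b*2))*(2*(5+a))))+(((z*(z+x))*((4*y)*z))+4))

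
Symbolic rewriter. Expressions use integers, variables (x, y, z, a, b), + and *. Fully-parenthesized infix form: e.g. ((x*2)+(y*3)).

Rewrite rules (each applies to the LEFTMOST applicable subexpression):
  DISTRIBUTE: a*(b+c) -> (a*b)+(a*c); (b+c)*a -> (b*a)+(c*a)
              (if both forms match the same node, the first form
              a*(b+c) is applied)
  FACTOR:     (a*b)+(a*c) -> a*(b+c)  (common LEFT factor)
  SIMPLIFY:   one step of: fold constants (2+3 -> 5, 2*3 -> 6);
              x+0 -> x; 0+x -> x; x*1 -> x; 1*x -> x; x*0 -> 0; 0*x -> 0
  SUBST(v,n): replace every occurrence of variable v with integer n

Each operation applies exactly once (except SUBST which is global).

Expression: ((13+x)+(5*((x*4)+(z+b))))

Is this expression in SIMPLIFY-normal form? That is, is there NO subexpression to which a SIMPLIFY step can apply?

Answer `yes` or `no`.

Answer: yes

Derivation:
Expression: ((13+x)+(5*((x*4)+(z+b))))
Scanning for simplifiable subexpressions (pre-order)...
  at root: ((13+x)+(5*((x*4)+(z+b)))) (not simplifiable)
  at L: (13+x) (not simplifiable)
  at R: (5*((x*4)+(z+b))) (not simplifiable)
  at RR: ((x*4)+(z+b)) (not simplifiable)
  at RRL: (x*4) (not simplifiable)
  at RRR: (z+b) (not simplifiable)
Result: no simplifiable subexpression found -> normal form.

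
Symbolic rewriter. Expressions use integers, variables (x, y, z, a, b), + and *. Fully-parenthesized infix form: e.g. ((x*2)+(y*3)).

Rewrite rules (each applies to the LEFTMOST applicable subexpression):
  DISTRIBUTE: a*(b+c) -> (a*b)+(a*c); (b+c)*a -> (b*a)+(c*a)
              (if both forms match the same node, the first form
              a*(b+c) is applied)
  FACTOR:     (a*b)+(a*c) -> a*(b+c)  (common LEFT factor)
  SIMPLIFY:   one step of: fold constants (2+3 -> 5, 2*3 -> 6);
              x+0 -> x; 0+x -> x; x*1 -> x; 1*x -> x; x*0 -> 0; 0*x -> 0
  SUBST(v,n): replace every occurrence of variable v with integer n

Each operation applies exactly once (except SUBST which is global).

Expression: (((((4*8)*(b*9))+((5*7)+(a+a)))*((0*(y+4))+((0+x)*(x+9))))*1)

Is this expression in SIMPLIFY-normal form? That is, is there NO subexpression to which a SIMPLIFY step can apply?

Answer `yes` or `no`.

Answer: no

Derivation:
Expression: (((((4*8)*(b*9))+((5*7)+(a+a)))*((0*(y+4))+((0+x)*(x+9))))*1)
Scanning for simplifiable subexpressions (pre-order)...
  at root: (((((4*8)*(b*9))+((5*7)+(a+a)))*((0*(y+4))+((0+x)*(x+9))))*1) (SIMPLIFIABLE)
  at L: ((((4*8)*(b*9))+((5*7)+(a+a)))*((0*(y+4))+((0+x)*(x+9)))) (not simplifiable)
  at LL: (((4*8)*(b*9))+((5*7)+(a+a))) (not simplifiable)
  at LLL: ((4*8)*(b*9)) (not simplifiable)
  at LLLL: (4*8) (SIMPLIFIABLE)
  at LLLR: (b*9) (not simplifiable)
  at LLR: ((5*7)+(a+a)) (not simplifiable)
  at LLRL: (5*7) (SIMPLIFIABLE)
  at LLRR: (a+a) (not simplifiable)
  at LR: ((0*(y+4))+((0+x)*(x+9))) (not simplifiable)
  at LRL: (0*(y+4)) (SIMPLIFIABLE)
  at LRLR: (y+4) (not simplifiable)
  at LRR: ((0+x)*(x+9)) (not simplifiable)
  at LRRL: (0+x) (SIMPLIFIABLE)
  at LRRR: (x+9) (not simplifiable)
Found simplifiable subexpr at path root: (((((4*8)*(b*9))+((5*7)+(a+a)))*((0*(y+4))+((0+x)*(x+9))))*1)
One SIMPLIFY step would give: ((((4*8)*(b*9))+((5*7)+(a+a)))*((0*(y+4))+((0+x)*(x+9))))
-> NOT in normal form.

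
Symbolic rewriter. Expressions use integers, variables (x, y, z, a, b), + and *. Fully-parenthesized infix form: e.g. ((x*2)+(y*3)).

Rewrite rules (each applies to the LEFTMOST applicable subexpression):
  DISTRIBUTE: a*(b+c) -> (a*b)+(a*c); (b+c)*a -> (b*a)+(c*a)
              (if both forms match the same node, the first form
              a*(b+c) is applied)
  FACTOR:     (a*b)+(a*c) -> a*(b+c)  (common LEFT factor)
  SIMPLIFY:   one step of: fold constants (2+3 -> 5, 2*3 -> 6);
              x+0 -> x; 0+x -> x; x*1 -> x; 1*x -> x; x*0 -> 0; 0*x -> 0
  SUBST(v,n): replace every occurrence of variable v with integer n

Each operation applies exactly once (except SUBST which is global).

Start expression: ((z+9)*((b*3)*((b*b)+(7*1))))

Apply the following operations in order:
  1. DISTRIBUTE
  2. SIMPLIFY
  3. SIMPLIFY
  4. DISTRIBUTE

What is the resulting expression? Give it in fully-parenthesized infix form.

Answer: ((z*(((b*3)*(b*b))+((b*3)*7)))+(9*((b*3)*((b*b)+7))))

Derivation:
Start: ((z+9)*((b*3)*((b*b)+(7*1))))
Apply DISTRIBUTE at root (target: ((z+9)*((b*3)*((b*b)+(7*1))))): ((z+9)*((b*3)*((b*b)+(7*1)))) -> ((z*((b*3)*((b*b)+(7*1))))+(9*((b*3)*((b*b)+(7*1)))))
Apply SIMPLIFY at LRRR (target: (7*1)): ((z*((b*3)*((b*b)+(7*1))))+(9*((b*3)*((b*b)+(7*1))))) -> ((z*((b*3)*((b*b)+7)))+(9*((b*3)*((b*b)+(7*1)))))
Apply SIMPLIFY at RRRR (target: (7*1)): ((z*((b*3)*((b*b)+7)))+(9*((b*3)*((b*b)+(7*1))))) -> ((z*((b*3)*((b*b)+7)))+(9*((b*3)*((b*b)+7))))
Apply DISTRIBUTE at LR (target: ((b*3)*((b*b)+7))): ((z*((b*3)*((b*b)+7)))+(9*((b*3)*((b*b)+7)))) -> ((z*(((b*3)*(b*b))+((b*3)*7)))+(9*((b*3)*((b*b)+7))))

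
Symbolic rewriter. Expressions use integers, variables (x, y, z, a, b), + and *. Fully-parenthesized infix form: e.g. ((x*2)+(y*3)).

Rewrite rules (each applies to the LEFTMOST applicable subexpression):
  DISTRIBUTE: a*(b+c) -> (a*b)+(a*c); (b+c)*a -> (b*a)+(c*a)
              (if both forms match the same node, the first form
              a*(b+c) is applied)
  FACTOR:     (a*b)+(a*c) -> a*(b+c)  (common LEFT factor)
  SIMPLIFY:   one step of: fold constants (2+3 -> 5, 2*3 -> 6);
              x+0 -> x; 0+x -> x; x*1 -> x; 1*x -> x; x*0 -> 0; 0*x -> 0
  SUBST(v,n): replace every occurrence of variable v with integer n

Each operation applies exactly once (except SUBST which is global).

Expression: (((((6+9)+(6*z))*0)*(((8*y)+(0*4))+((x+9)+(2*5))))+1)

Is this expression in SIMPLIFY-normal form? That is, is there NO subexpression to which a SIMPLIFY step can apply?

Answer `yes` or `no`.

Expression: (((((6+9)+(6*z))*0)*(((8*y)+(0*4))+((x+9)+(2*5))))+1)
Scanning for simplifiable subexpressions (pre-order)...
  at root: (((((6+9)+(6*z))*0)*(((8*y)+(0*4))+((x+9)+(2*5))))+1) (not simplifiable)
  at L: ((((6+9)+(6*z))*0)*(((8*y)+(0*4))+((x+9)+(2*5)))) (not simplifiable)
  at LL: (((6+9)+(6*z))*0) (SIMPLIFIABLE)
  at LLL: ((6+9)+(6*z)) (not simplifiable)
  at LLLL: (6+9) (SIMPLIFIABLE)
  at LLLR: (6*z) (not simplifiable)
  at LR: (((8*y)+(0*4))+((x+9)+(2*5))) (not simplifiable)
  at LRL: ((8*y)+(0*4)) (not simplifiable)
  at LRLL: (8*y) (not simplifiable)
  at LRLR: (0*4) (SIMPLIFIABLE)
  at LRR: ((x+9)+(2*5)) (not simplifiable)
  at LRRL: (x+9) (not simplifiable)
  at LRRR: (2*5) (SIMPLIFIABLE)
Found simplifiable subexpr at path LL: (((6+9)+(6*z))*0)
One SIMPLIFY step would give: ((0*(((8*y)+(0*4))+((x+9)+(2*5))))+1)
-> NOT in normal form.

Answer: no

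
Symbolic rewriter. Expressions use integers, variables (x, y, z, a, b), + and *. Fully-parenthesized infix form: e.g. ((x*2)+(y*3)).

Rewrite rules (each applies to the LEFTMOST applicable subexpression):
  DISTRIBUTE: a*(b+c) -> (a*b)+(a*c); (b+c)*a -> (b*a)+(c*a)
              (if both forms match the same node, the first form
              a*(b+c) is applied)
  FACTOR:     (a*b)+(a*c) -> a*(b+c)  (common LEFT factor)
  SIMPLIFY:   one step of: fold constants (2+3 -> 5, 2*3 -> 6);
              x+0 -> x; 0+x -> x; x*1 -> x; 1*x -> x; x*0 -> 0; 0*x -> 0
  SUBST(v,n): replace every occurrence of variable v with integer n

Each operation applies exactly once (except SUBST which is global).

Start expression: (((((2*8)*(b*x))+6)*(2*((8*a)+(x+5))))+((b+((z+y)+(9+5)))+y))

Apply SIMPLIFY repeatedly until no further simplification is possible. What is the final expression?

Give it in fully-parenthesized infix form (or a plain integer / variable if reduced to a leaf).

Answer: ((((16*(b*x))+6)*(2*((8*a)+(x+5))))+((b+((z+y)+14))+y))

Derivation:
Start: (((((2*8)*(b*x))+6)*(2*((8*a)+(x+5))))+((b+((z+y)+(9+5)))+y))
Step 1: at LLLL: (2*8) -> 16; overall: (((((2*8)*(b*x))+6)*(2*((8*a)+(x+5))))+((b+((z+y)+(9+5)))+y)) -> ((((16*(b*x))+6)*(2*((8*a)+(x+5))))+((b+((z+y)+(9+5)))+y))
Step 2: at RLRR: (9+5) -> 14; overall: ((((16*(b*x))+6)*(2*((8*a)+(x+5))))+((b+((z+y)+(9+5)))+y)) -> ((((16*(b*x))+6)*(2*((8*a)+(x+5))))+((b+((z+y)+14))+y))
Fixed point: ((((16*(b*x))+6)*(2*((8*a)+(x+5))))+((b+((z+y)+14))+y))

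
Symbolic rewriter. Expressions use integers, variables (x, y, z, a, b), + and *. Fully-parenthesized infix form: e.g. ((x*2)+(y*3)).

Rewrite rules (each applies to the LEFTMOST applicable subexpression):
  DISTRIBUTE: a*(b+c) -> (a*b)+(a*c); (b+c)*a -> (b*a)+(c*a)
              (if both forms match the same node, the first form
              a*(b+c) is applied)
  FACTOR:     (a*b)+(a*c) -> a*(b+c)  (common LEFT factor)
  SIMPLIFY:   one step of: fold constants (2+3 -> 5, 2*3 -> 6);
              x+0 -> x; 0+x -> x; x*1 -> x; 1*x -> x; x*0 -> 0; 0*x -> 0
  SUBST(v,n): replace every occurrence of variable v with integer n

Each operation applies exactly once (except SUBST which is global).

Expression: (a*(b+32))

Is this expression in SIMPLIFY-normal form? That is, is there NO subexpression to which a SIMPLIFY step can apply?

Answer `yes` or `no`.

Expression: (a*(b+32))
Scanning for simplifiable subexpressions (pre-order)...
  at root: (a*(b+32)) (not simplifiable)
  at R: (b+32) (not simplifiable)
Result: no simplifiable subexpression found -> normal form.

Answer: yes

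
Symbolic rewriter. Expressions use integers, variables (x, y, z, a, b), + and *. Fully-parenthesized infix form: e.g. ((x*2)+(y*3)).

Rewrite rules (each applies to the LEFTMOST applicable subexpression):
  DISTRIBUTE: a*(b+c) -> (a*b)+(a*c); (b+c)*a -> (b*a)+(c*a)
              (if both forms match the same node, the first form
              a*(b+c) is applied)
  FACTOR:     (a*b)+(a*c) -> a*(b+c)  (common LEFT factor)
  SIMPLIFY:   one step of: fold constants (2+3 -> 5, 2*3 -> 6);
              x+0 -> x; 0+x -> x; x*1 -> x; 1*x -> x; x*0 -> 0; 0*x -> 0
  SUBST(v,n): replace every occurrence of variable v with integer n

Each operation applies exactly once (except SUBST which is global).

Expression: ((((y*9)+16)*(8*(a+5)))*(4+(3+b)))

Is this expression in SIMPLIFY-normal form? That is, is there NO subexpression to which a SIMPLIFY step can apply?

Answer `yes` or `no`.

Answer: yes

Derivation:
Expression: ((((y*9)+16)*(8*(a+5)))*(4+(3+b)))
Scanning for simplifiable subexpressions (pre-order)...
  at root: ((((y*9)+16)*(8*(a+5)))*(4+(3+b))) (not simplifiable)
  at L: (((y*9)+16)*(8*(a+5))) (not simplifiable)
  at LL: ((y*9)+16) (not simplifiable)
  at LLL: (y*9) (not simplifiable)
  at LR: (8*(a+5)) (not simplifiable)
  at LRR: (a+5) (not simplifiable)
  at R: (4+(3+b)) (not simplifiable)
  at RR: (3+b) (not simplifiable)
Result: no simplifiable subexpression found -> normal form.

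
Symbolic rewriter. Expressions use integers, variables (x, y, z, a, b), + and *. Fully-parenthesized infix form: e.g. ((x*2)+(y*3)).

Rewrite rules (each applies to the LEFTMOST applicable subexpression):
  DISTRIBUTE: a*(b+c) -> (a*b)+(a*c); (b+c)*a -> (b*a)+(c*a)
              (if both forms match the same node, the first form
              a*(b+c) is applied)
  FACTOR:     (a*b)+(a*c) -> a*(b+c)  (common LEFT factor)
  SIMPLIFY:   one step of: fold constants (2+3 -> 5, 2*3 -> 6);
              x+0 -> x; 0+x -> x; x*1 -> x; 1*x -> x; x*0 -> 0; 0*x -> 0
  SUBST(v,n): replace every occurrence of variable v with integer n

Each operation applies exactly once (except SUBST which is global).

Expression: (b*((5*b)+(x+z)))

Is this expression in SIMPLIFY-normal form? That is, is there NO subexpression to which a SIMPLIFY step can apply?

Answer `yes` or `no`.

Expression: (b*((5*b)+(x+z)))
Scanning for simplifiable subexpressions (pre-order)...
  at root: (b*((5*b)+(x+z))) (not simplifiable)
  at R: ((5*b)+(x+z)) (not simplifiable)
  at RL: (5*b) (not simplifiable)
  at RR: (x+z) (not simplifiable)
Result: no simplifiable subexpression found -> normal form.

Answer: yes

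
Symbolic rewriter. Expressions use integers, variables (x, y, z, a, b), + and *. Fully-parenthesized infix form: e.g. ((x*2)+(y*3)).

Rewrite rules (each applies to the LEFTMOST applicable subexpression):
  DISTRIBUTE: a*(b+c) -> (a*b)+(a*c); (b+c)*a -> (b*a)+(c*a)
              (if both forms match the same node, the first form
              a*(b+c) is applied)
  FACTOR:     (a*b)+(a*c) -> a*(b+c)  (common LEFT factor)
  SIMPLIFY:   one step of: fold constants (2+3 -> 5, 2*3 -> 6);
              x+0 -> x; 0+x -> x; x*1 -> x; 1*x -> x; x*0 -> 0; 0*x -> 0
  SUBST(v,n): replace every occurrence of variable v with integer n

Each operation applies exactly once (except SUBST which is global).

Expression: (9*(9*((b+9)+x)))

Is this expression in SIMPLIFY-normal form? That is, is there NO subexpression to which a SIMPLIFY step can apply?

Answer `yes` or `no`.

Answer: yes

Derivation:
Expression: (9*(9*((b+9)+x)))
Scanning for simplifiable subexpressions (pre-order)...
  at root: (9*(9*((b+9)+x))) (not simplifiable)
  at R: (9*((b+9)+x)) (not simplifiable)
  at RR: ((b+9)+x) (not simplifiable)
  at RRL: (b+9) (not simplifiable)
Result: no simplifiable subexpression found -> normal form.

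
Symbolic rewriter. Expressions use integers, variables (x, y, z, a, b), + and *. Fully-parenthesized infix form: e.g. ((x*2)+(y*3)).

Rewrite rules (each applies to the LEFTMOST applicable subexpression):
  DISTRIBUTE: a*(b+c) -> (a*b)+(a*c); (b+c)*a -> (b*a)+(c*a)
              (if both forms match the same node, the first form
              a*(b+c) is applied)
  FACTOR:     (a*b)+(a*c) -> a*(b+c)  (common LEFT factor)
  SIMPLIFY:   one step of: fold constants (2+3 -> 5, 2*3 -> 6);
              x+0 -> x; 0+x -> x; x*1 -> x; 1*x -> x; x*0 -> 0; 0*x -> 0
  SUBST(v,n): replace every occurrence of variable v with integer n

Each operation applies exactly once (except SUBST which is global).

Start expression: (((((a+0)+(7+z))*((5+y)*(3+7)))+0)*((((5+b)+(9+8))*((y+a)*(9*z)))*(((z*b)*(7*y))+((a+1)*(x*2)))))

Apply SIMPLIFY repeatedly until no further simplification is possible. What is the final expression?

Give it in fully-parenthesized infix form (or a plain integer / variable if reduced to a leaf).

Answer: (((a+(7+z))*((5+y)*10))*((((5+b)+17)*((y+a)*(9*z)))*(((z*b)*(7*y))+((a+1)*(x*2)))))

Derivation:
Start: (((((a+0)+(7+z))*((5+y)*(3+7)))+0)*((((5+b)+(9+8))*((y+a)*(9*z)))*(((z*b)*(7*y))+((a+1)*(x*2)))))
Step 1: at L: ((((a+0)+(7+z))*((5+y)*(3+7)))+0) -> (((a+0)+(7+z))*((5+y)*(3+7))); overall: (((((a+0)+(7+z))*((5+y)*(3+7)))+0)*((((5+b)+(9+8))*((y+a)*(9*z)))*(((z*b)*(7*y))+((a+1)*(x*2))))) -> ((((a+0)+(7+z))*((5+y)*(3+7)))*((((5+b)+(9+8))*((y+a)*(9*z)))*(((z*b)*(7*y))+((a+1)*(x*2)))))
Step 2: at LLL: (a+0) -> a; overall: ((((a+0)+(7+z))*((5+y)*(3+7)))*((((5+b)+(9+8))*((y+a)*(9*z)))*(((z*b)*(7*y))+((a+1)*(x*2))))) -> (((a+(7+z))*((5+y)*(3+7)))*((((5+b)+(9+8))*((y+a)*(9*z)))*(((z*b)*(7*y))+((a+1)*(x*2)))))
Step 3: at LRR: (3+7) -> 10; overall: (((a+(7+z))*((5+y)*(3+7)))*((((5+b)+(9+8))*((y+a)*(9*z)))*(((z*b)*(7*y))+((a+1)*(x*2))))) -> (((a+(7+z))*((5+y)*10))*((((5+b)+(9+8))*((y+a)*(9*z)))*(((z*b)*(7*y))+((a+1)*(x*2)))))
Step 4: at RLLR: (9+8) -> 17; overall: (((a+(7+z))*((5+y)*10))*((((5+b)+(9+8))*((y+a)*(9*z)))*(((z*b)*(7*y))+((a+1)*(x*2))))) -> (((a+(7+z))*((5+y)*10))*((((5+b)+17)*((y+a)*(9*z)))*(((z*b)*(7*y))+((a+1)*(x*2)))))
Fixed point: (((a+(7+z))*((5+y)*10))*((((5+b)+17)*((y+a)*(9*z)))*(((z*b)*(7*y))+((a+1)*(x*2)))))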